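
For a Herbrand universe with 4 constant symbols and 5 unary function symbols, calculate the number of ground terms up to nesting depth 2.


Herbrand terms by depth:
Depth 0: 4 constants
Depth 1: 20 new terms (running total: 24)
Depth 2: 100 new terms (running total: 124)
Total distinct ground terms = 124

124


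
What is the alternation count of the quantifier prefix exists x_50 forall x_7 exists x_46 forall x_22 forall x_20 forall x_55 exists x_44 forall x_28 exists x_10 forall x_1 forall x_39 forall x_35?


Walk the prefix and count type changes:
  position 1: exists -> forall <-- alternation
  position 2: forall -> exists <-- alternation
  position 3: exists -> forall <-- alternation
  position 4: forall -> forall
  position 5: forall -> forall
  position 6: forall -> exists <-- alternation
  position 7: exists -> forall <-- alternation
  position 8: forall -> exists <-- alternation
  position 9: exists -> forall <-- alternation
  position 10: forall -> forall
  position 11: forall -> forall
Total alternations = 7

7


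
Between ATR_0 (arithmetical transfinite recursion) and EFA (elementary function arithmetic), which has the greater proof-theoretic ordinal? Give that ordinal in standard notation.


Proof-theoretic ordinal of ATR_0 (arithmetical transfinite recursion): Gamma_0
Proof-theoretic ordinal of EFA (elementary function arithmetic): omega^3
Comparing: omega^3 < Gamma_0.
The larger ordinal is Gamma_0 (from ATR_0 (arithmetical transfinite recursion)).

Gamma_0


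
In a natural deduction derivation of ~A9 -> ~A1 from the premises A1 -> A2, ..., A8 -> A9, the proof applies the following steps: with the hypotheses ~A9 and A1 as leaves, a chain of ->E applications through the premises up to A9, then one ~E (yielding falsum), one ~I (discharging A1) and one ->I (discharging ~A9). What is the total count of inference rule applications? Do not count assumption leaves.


From hypothesis A1, 8 ->E steps along the 8 premises yield A9.
~E with hypothesis ~A9 gives falsum (1 node); ~I discharging A1 gives ~A1 (1 node); ->I discharging ~A9 gives the goal (1 node).
Total = 8 + 3 = 11 inference nodes.

11


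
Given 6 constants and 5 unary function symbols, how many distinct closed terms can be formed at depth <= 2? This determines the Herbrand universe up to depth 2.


Herbrand terms by depth:
Depth 0: 6 constants
Depth 1: 30 new terms (running total: 36)
Depth 2: 150 new terms (running total: 186)
Total distinct ground terms = 186

186


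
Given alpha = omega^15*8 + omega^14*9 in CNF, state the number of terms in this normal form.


CNF: omega^15*8 + omega^14*9
Count the summands separated by '+':
  term 1: omega^15*8
  term 2: omega^14*9
Total terms = 2

2


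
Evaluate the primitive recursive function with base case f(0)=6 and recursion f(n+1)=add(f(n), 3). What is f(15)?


f(0) = 6
f(1) = add(f(0), 3) = add(6, 3) = 9
f(2) = add(f(1), 3) = add(9, 3) = 12
f(3) = add(f(2), 3) = add(12, 3) = 15
f(4) = add(f(3), 3) = add(15, 3) = 18
f(5) = add(f(4), 3) = add(18, 3) = 21
f(6) = add(f(5), 3) = add(21, 3) = 24
f(7) = add(f(6), 3) = add(24, 3) = 27
f(8) = add(f(7), 3) = add(27, 3) = 30
f(9) = add(f(8), 3) = add(30, 3) = 33
f(10) = add(f(9), 3) = add(33, 3) = 36
f(11) = add(f(10), 3) = add(36, 3) = 39
f(12) = add(f(11), 3) = add(39, 3) = 42
f(13) = add(f(12), 3) = add(42, 3) = 45
f(14) = add(f(13), 3) = add(45, 3) = 48
f(15) = add(f(14), 3) = add(48, 3) = 51


51


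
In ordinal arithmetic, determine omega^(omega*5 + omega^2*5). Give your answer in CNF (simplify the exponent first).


omega^(omega*5 + omega^2*5):
In ordinal addition a term is absorbed by a following term of strictly larger exponent: 1 < 2, so omega*5 + omega^2*5 = omega^2*5.
omega raised to a CNF ordinal is a single CNF term: Result = omega^(omega^2*5)

omega^(omega^2*5)


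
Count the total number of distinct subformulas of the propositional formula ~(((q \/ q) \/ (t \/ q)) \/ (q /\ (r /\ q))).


Formula: ~(((q \/ q) \/ (t \/ q)) \/ (q /\ (r /\ q)))
Subformulas found:
  1. q
  2. r
  3. t
  4. (r /\ q)
  5. (t \/ q)
  6. (q \/ q)
  7. (q /\ (r /\ q))
  8. ((q \/ q) \/ (t \/ q))
  9. (((q \/ q) \/ (t \/ q)) \/ (q /\ (r /\ q)))
  10. ~(((q \/ q) \/ (t \/ q)) \/ (q /\ (r /\ q)))
Total distinct subformulas = 10

10


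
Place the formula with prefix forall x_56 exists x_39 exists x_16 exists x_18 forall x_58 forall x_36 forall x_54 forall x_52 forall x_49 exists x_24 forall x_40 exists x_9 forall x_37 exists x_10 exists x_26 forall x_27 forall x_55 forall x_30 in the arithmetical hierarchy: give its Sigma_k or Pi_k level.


Leading quantifier is forall, so the class is Pi.
Number of quantifier blocks = alternations + 1 = 8 + 1 = 9.
Classification: Pi_9

Pi_9


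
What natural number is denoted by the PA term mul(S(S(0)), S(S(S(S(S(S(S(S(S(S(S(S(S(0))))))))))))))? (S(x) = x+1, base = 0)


mul(S^2(0), S^13(0)):
S^2(0) = 2
S^13(0) = 13
2 * 13 = 26

26


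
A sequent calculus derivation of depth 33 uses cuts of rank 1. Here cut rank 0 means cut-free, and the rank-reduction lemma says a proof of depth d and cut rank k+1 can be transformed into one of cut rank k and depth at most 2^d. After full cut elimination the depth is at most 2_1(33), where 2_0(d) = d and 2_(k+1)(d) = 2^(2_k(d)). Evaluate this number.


Each rank reduction sends depth d to at most 2^d; cut rank r needs r reductions.
2_0(33) = 33
2_1(33) = 2^33 = 8589934592
Cut-free depth bound = 8589934592

8589934592


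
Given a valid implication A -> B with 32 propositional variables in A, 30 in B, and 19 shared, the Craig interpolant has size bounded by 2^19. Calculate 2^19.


Shared atoms = 19
Craig interpolant size bound = 2^19
= 524288

524288


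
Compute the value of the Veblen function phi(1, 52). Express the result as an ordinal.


phi(1, 52):
phi(1, beta) = epsilon_beta (the beta-th epsilon number).
phi(1, 52) = epsilon_52

epsilon_52


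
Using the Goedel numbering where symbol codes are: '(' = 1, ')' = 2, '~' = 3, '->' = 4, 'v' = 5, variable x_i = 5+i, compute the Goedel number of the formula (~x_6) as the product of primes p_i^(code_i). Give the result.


Formula: (~x_6)
Symbol codes: [1, 3, 11, 2]
Primes: [2, 3, 5, 7]
p_1^1 = 2^1 = 2
p_2^3 = 3^3 = 27
p_3^11 = 5^11 = 48828125
p_4^2 = 7^2 = 49
Product = 129199218750

129199218750


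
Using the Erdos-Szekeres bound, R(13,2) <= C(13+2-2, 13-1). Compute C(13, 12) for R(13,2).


R(13,2) <= C(13+2-2, 13-1) = C(13, 12)
C(13, 12) = 13! / (12! * 1!)
= 13

13


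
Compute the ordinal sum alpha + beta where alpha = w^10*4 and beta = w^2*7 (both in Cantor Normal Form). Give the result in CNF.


Ordinal addition w^10*4 + w^2*7:
Leading exponent of alpha (10) > leading exponent of beta (2).
Since alpha's term has higher exponent than beta's leading term,
the sum is simply alpha followed by beta.
Result = w^10*4 + w^2*7

w^10*4 + w^2*7


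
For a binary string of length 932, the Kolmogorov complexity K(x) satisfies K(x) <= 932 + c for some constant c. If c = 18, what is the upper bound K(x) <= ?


K(x) <= |x| + c = 932 + 18 = 950

950


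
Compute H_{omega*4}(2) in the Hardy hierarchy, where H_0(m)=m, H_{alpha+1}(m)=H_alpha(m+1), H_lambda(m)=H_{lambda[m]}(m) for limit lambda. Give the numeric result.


H_{omega*4}(2):
For the Hardy hierarchy, H_{omega*k}(n) = 2^k * n.
2^4 = 16.
16 * 2 = 32

32


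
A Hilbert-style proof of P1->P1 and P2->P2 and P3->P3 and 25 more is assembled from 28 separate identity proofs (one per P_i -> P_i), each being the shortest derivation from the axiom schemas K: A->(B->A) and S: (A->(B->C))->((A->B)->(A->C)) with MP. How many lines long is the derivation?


The shortest proof of A->A from K and S in the Hilbert calculus has exactly 5 lines:
(1) K instance A->((A->A)->A), (2) S instance, (3) MP on 1,2, (4) K instance A->(A->A), (5) MP on 3,4.
For 28 independent identities: 28 * 5 = 140 lines total.

140


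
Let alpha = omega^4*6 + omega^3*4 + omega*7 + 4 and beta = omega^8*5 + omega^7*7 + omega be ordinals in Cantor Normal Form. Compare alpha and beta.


Compare term by term from highest exponent:
alpha = omega^4*6 + omega^3*4 + omega*7 + 4
beta = omega^8*5 + omega^7*7 + omega
Term 1: alpha has omega^4*6, beta has omega^8*5
Term 2: alpha has omega^3*4, beta has omega^7*7
Term 3: alpha has omega^1*7, beta has omega^1*1
Term 4: alpha has omega^0*4, beta has omega^0*0
Result: alpha < beta

alpha < beta


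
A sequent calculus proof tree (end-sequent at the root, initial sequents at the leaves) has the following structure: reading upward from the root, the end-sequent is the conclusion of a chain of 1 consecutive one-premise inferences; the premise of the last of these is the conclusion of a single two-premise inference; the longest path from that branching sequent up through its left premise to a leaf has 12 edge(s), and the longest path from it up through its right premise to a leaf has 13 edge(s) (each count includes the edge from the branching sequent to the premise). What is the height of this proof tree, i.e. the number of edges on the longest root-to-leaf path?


Longest path through the left premise: 12 edges (measured from the branching sequent)
Longest path through the right premise: 13 edges
Height of the subtree rooted at the branching sequent: max(12, 13) = 13
The branching sequent sits 1 edges above the root (the chain of one-premise inferences), so height = 13 + 1 = 14

14


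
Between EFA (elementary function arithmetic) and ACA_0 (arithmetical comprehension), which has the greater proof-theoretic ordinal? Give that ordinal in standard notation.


Proof-theoretic ordinal of EFA (elementary function arithmetic): omega^3
Proof-theoretic ordinal of ACA_0 (arithmetical comprehension): epsilon_0
Comparing: omega^3 < epsilon_0.
The larger ordinal is epsilon_0 (from ACA_0 (arithmetical comprehension)).

epsilon_0


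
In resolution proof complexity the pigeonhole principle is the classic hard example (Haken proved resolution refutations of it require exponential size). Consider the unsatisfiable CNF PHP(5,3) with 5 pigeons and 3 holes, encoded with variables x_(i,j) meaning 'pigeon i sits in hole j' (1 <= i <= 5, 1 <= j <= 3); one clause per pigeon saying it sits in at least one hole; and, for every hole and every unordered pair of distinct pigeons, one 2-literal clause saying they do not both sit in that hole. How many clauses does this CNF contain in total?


PHP(5,3): 5 pigeons, 3 holes, 5*3 = 15 variables.
- pigeon clauses: one per pigeon -> 5 clauses
- hole clauses: 3 holes * C(5,2) = 3 * 10 -> 30 clauses
Total clauses = 5 + 30 = 35

35


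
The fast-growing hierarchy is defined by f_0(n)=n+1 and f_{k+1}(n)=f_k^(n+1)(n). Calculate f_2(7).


f_2(7) = f_1^8(7)
f_1(m) = 2m + 1.
Iterating: f_1^k(n) = 2^k*(n+1) - 1.
f_2(7) = 2^8*(7+1) - 1 = 256*8 - 1 = 2047

2047


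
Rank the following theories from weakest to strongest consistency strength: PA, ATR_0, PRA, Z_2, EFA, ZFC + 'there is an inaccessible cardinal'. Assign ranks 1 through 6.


Ordering by consistency strength:
1. EFA
2. PRA
3. PA
4. ATR_0
5. Z_2
6. ZFC + 'there is an inaccessible cardinal'


PA=3, ATR_0=4, PRA=2, Z_2=5, EFA=1, ZFC + 'there is an inaccessible cardinal'=6


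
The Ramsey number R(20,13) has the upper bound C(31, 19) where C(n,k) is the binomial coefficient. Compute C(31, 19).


R(20,13) <= C(20+13-2, 20-1) = C(31, 19)
C(31, 19) = 31! / (19! * 12!)
= 141120525

141120525


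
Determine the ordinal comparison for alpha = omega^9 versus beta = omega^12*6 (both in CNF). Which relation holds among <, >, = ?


Compare term by term from highest exponent:
alpha = omega^9
beta = omega^12*6
Term 1: alpha has omega^9*1, beta has omega^12*6
Result: alpha < beta

alpha < beta


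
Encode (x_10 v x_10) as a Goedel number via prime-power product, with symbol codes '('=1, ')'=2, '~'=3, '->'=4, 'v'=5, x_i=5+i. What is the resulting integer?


Formula: (x_10 v x_10)
Symbol codes: [1, 15, 5, 15, 2]
Primes: [2, 3, 5, 7, 11]
p_1^1 = 2^1 = 2
p_2^15 = 3^15 = 14348907
p_3^5 = 5^5 = 3125
p_4^15 = 7^15 = 4747561509943
p_5^2 = 11^2 = 121
Product = 51517503428357209740131250

51517503428357209740131250


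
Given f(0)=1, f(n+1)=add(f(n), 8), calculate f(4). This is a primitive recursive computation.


f(0) = 1
f(1) = add(f(0), 8) = add(1, 8) = 9
f(2) = add(f(1), 8) = add(9, 8) = 17
f(3) = add(f(2), 8) = add(17, 8) = 25
f(4) = add(f(3), 8) = add(25, 8) = 33


33


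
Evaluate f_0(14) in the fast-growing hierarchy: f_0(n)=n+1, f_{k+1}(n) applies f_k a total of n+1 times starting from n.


f_0(14) = 14 + 1 = 15

15


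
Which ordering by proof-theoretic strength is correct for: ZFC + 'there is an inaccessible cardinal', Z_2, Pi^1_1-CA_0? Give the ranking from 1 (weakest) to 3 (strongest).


Ordering by consistency strength:
1. Pi^1_1-CA_0
2. Z_2
3. ZFC + 'there is an inaccessible cardinal'


ZFC + 'there is an inaccessible cardinal'=3, Z_2=2, Pi^1_1-CA_0=1


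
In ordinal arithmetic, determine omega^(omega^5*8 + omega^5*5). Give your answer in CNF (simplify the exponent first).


omega^(omega^5*8 + omega^5*5):
Both terms of the exponent have the same exponent 5, so they merge: omega^5*8 + omega^5*5 = omega^5*(8+5) = omega^5*13.
omega raised to a CNF ordinal is a single CNF term: Result = omega^(omega^5*13)

omega^(omega^5*13)


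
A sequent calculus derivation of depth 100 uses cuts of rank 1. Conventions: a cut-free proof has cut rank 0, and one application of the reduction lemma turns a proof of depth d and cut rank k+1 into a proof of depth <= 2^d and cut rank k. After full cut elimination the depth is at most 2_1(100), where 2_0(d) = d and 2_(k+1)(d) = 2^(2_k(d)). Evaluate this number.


Each rank reduction sends depth d to at most 2^d; cut rank r needs r reductions.
2_0(100) = 100
2_1(100) = 2^100 = 1267650600228229401496703205376
Cut-free depth bound = 1267650600228229401496703205376

1267650600228229401496703205376


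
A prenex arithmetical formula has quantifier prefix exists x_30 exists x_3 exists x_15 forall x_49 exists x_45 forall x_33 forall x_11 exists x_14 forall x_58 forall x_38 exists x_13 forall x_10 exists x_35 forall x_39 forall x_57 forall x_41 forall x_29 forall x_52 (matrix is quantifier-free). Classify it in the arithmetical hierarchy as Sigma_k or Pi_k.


Leading quantifier is exists, so the class is Sigma.
Number of quantifier blocks = alternations + 1 = 9 + 1 = 10.
Classification: Sigma_10

Sigma_10


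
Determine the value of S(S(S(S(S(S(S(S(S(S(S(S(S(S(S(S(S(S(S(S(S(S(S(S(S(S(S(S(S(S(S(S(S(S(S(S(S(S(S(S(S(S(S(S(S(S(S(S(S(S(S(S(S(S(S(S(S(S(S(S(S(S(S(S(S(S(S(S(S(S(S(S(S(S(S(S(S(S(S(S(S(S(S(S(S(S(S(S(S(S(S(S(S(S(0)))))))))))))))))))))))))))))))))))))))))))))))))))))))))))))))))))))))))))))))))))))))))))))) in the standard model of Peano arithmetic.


Counting successors applied to 0:
94 applications of S to 0 = 94

94


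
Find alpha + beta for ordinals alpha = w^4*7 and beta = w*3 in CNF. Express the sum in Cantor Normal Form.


Ordinal addition w^4*7 + w*3:
Leading exponent of alpha (4) > leading exponent of beta (1).
Since alpha's term has higher exponent than beta's leading term,
the sum is simply alpha followed by beta.
Result = w^4*7 + w*3

w^4*7 + w*3


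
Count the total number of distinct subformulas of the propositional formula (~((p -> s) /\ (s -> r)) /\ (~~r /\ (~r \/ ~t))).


Formula: (~((p -> s) /\ (s -> r)) /\ (~~r /\ (~r \/ ~t)))
Subformulas found:
  1. s
  2. r
  3. t
  4. p
  5. ~t
  6. ~r
  7. ~~r
  8. (p -> s)
  9. (s -> r)
  10. (~r \/ ~t)
  11. (~~r /\ (~r \/ ~t))
  12. ((p -> s) /\ (s -> r))
  13. ~((p -> s) /\ (s -> r))
  14. (~((p -> s) /\ (s -> r)) /\ (~~r /\ (~r \/ ~t)))
Total distinct subformulas = 14

14


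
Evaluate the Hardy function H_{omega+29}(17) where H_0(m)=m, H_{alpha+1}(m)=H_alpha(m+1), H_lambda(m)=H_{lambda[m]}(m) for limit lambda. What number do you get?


H_{omega+29}(17):
Unwind the 29 successor steps: H_{omega+29}(17) = H_omega(17+29) = H_omega(46).
H_omega(m) = H_m(m) = m + m = 2m.
Result = 2 * 46 = 92

92


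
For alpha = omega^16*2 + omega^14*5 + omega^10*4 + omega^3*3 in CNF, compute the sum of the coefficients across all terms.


CNF: omega^16*2 + omega^14*5 + omega^10*4 + omega^3*3
Coefficients: 2 + 5 + 4 + 3 = 14

14


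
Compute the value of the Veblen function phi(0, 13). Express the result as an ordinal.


phi(0, 13):
phi(0, beta) = omega^beta by definition.
phi(0, 13) = omega^13

omega^13


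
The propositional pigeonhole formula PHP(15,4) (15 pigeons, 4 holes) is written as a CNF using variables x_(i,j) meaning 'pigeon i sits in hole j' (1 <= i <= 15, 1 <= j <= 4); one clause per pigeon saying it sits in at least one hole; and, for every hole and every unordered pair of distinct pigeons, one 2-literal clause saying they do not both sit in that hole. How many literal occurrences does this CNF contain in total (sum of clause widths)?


PHP(15,4): 15 pigeons, 4 holes, 15*4 = 60 variables.
- pigeon clauses: one per pigeon -> 15 clauses of width 4 -> 60 literals
- hole clauses: 4 holes * C(15,2) = 4 * 105 -> 420 clauses of width 2 -> 840 literals
Total literal occurrences = 60 + 840 = 900

900


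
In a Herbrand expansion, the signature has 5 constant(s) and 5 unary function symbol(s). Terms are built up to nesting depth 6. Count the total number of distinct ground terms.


Herbrand terms by depth:
Depth 0: 5 constants
Depth 1: 25 new terms (running total: 30)
Depth 2: 125 new terms (running total: 155)
Depth 3: 625 new terms (running total: 780)
Depth 4: 3125 new terms (running total: 3905)
Depth 5: 15625 new terms (running total: 19530)
Depth 6: 78125 new terms (running total: 97655)
Total distinct ground terms = 97655

97655


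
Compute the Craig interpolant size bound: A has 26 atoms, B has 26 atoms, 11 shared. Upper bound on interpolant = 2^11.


Shared atoms = 11
Craig interpolant size bound = 2^11
= 2048

2048


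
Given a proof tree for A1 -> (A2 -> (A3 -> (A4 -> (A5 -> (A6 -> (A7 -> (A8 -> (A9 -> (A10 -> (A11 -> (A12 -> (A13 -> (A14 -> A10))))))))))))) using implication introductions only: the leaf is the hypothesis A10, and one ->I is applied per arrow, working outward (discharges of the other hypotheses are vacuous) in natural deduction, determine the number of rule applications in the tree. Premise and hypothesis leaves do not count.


The formula has 14 arrows (->); its innermost consequent A10 is one of the antecedents,
so the proof starts from the hypothesis leaf A10 (not a rule application) and closes one arrow per ->I.
Building A1 -> (A2 -> (A3 -> (A4 -> (A5 -> (A6 -> (A7 -> (A8 -> (A9 -> (A10 -> (A11 -> (A12 -> (A13 -> (A14 -> A10))))))))))))) therefore takes 14 nested implication introductions.
Total inference nodes = 14

14


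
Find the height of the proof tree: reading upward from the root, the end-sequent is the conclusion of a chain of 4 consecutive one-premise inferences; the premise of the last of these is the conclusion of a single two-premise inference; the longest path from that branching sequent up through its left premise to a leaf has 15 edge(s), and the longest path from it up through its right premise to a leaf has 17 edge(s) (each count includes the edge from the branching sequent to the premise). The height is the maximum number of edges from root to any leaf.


Longest path through the left premise: 15 edges (measured from the branching sequent)
Longest path through the right premise: 17 edges
Height of the subtree rooted at the branching sequent: max(15, 17) = 17
The branching sequent sits 4 edges above the root (the chain of one-premise inferences), so height = 17 + 4 = 21

21


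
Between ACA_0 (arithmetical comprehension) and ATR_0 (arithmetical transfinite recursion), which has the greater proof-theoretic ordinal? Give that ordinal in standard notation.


Proof-theoretic ordinal of ACA_0 (arithmetical comprehension): epsilon_0
Proof-theoretic ordinal of ATR_0 (arithmetical transfinite recursion): Gamma_0
Comparing: epsilon_0 < Gamma_0.
The larger ordinal is Gamma_0 (from ATR_0 (arithmetical transfinite recursion)).

Gamma_0


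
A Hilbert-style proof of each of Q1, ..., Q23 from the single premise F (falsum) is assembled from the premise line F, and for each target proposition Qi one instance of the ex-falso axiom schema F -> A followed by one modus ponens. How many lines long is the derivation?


Ex falso, line by line:
- 1 premise line (F)
- 23 targets, each needing 1 axiom instance (F -> Qi) + 1 MP = 2 lines: 2 * 23 = 46
Total = 1 + 46 = 47 lines.

47


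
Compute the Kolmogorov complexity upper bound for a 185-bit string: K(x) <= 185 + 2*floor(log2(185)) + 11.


floor(log2(185)) = 7
2 * 7 = 14
K(x) <= 185 + 14 + 11 = 210

210


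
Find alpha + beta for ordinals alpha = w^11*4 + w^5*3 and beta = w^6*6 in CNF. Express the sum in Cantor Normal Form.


Ordinal addition (w^11*4 + w^5*3) + w^6*6:
alpha's leading term has exponent 11 > beta's exponent 6, so it survives.
alpha's tail term has exponent 5 < beta's exponent 6, so it is absorbed by beta.
In ordinal addition, any term followed by a strictly larger-exponent term is absorbed.
Result = w^11*4 + w^6*6

w^11*4 + w^6*6


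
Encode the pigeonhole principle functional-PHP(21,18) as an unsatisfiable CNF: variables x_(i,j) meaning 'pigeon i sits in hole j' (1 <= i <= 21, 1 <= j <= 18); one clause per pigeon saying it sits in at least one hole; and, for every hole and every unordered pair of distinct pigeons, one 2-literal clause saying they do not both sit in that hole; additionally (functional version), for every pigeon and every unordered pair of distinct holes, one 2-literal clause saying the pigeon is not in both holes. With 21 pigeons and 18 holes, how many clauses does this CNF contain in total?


functional-PHP(21,18): 21 pigeons, 18 holes, 21*18 = 378 variables.
- pigeon clauses: one per pigeon -> 21 clauses
- hole clauses: 18 holes * C(21,2) = 18 * 210 -> 3780 clauses
- functional clauses: 21 pigeons * C(18,2) = 21 * 153 -> 3213 clauses
Total clauses = 21 + 3780 + 3213 = 7014

7014


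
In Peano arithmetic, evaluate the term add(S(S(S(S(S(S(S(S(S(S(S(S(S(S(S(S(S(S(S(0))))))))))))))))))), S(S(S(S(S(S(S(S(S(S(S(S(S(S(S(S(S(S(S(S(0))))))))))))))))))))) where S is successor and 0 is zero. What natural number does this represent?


add(S^19(0), S^20(0)):
S^19(0) = 19
S^20(0) = 20
19 + 20 = 39

39


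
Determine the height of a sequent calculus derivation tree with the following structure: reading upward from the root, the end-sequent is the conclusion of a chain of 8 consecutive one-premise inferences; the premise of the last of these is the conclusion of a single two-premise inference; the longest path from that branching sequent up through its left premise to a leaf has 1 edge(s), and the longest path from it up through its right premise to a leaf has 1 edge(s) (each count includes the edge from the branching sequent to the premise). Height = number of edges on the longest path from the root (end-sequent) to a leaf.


Longest path through the left premise: 1 edges (measured from the branching sequent)
Longest path through the right premise: 1 edges
Height of the subtree rooted at the branching sequent: max(1, 1) = 1
The branching sequent sits 8 edges above the root (the chain of one-premise inferences), so height = 1 + 8 = 9

9


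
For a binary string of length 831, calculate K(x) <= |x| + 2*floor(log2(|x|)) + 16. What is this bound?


floor(log2(831)) = 9
2 * 9 = 18
K(x) <= 831 + 18 + 16 = 865

865


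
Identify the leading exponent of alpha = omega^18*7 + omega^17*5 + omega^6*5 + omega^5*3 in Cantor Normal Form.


CNF: omega^18*7 + omega^17*5 + omega^6*5 + omega^5*3
The leading term is omega^18*7, which has exponent 18.

18


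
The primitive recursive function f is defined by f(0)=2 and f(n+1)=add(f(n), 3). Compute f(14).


f(0) = 2
f(1) = add(f(0), 3) = add(2, 3) = 5
f(2) = add(f(1), 3) = add(5, 3) = 8
f(3) = add(f(2), 3) = add(8, 3) = 11
f(4) = add(f(3), 3) = add(11, 3) = 14
f(5) = add(f(4), 3) = add(14, 3) = 17
f(6) = add(f(5), 3) = add(17, 3) = 20
f(7) = add(f(6), 3) = add(20, 3) = 23
f(8) = add(f(7), 3) = add(23, 3) = 26
f(9) = add(f(8), 3) = add(26, 3) = 29
f(10) = add(f(9), 3) = add(29, 3) = 32
f(11) = add(f(10), 3) = add(32, 3) = 35
f(12) = add(f(11), 3) = add(35, 3) = 38
f(13) = add(f(12), 3) = add(38, 3) = 41
f(14) = add(f(13), 3) = add(41, 3) = 44


44


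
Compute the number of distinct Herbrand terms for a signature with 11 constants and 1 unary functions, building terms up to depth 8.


Herbrand terms by depth:
Depth 0: 11 constants
Depth 1: 11 new terms (running total: 22)
Depth 2: 11 new terms (running total: 33)
Depth 3: 11 new terms (running total: 44)
Depth 4: 11 new terms (running total: 55)
Depth 5: 11 new terms (running total: 66)
Depth 6: 11 new terms (running total: 77)
Depth 7: 11 new terms (running total: 88)
Depth 8: 11 new terms (running total: 99)
Total distinct ground terms = 99

99


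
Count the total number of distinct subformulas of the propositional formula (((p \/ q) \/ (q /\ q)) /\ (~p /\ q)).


Formula: (((p \/ q) \/ (q /\ q)) /\ (~p /\ q))
Subformulas found:
  1. q
  2. p
  3. ~p
  4. (p \/ q)
  5. (q /\ q)
  6. (~p /\ q)
  7. ((p \/ q) \/ (q /\ q))
  8. (((p \/ q) \/ (q /\ q)) /\ (~p /\ q))
Total distinct subformulas = 8

8


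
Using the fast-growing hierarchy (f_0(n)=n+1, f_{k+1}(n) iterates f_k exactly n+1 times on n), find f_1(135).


f_1(135) = f_0^136(135)
f_0 adds 1 each time, applied 136 times.
f_1(135) = 135 + 136 = 271

271


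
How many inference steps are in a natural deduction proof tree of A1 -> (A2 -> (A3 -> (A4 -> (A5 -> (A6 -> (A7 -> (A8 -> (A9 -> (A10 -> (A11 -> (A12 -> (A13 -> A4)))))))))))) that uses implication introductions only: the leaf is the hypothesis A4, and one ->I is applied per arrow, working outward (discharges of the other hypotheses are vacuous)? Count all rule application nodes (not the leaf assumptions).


The formula has 13 arrows (->); its innermost consequent A4 is one of the antecedents,
so the proof starts from the hypothesis leaf A4 (not a rule application) and closes one arrow per ->I.
Building A1 -> (A2 -> (A3 -> (A4 -> (A5 -> (A6 -> (A7 -> (A8 -> (A9 -> (A10 -> (A11 -> (A12 -> (A13 -> A4)))))))))))) therefore takes 13 nested implication introductions.
Total inference nodes = 13

13


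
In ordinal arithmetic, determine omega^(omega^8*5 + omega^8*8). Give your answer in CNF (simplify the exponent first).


omega^(omega^8*5 + omega^8*8):
Both terms of the exponent have the same exponent 8, so they merge: omega^8*5 + omega^8*8 = omega^8*(5+8) = omega^8*13.
omega raised to a CNF ordinal is a single CNF term: Result = omega^(omega^8*13)

omega^(omega^8*13)


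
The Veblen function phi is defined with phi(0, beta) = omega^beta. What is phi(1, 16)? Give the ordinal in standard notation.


phi(1, 16):
phi(1, beta) = epsilon_beta (the beta-th epsilon number).
phi(1, 16) = epsilon_16

epsilon_16


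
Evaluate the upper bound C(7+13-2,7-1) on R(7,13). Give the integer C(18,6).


R(7,13) <= C(7+13-2, 7-1) = C(18, 6)
C(18, 6) = 18! / (6! * 12!)
= 18564

18564


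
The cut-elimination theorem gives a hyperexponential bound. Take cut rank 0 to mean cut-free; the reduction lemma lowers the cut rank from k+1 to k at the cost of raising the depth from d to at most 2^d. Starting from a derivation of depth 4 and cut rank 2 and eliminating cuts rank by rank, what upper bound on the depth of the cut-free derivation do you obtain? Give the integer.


Each rank reduction sends depth d to at most 2^d; cut rank r needs r reductions.
2_0(4) = 4
2_1(4) = 2^4 = 16
2_2(4) = 2^16 = 65536
Cut-free depth bound = 65536

65536


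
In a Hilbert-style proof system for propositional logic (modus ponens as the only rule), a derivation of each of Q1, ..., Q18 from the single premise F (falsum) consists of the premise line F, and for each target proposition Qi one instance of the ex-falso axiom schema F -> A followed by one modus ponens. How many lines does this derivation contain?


Ex falso, line by line:
- 1 premise line (F)
- 18 targets, each needing 1 axiom instance (F -> Qi) + 1 MP = 2 lines: 2 * 18 = 36
Total = 1 + 36 = 37 lines.

37


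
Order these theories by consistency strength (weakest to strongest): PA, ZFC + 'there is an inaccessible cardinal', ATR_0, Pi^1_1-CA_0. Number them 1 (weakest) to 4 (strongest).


Ordering by consistency strength:
1. PA
2. ATR_0
3. Pi^1_1-CA_0
4. ZFC + 'there is an inaccessible cardinal'


PA=1, ZFC + 'there is an inaccessible cardinal'=4, ATR_0=2, Pi^1_1-CA_0=3


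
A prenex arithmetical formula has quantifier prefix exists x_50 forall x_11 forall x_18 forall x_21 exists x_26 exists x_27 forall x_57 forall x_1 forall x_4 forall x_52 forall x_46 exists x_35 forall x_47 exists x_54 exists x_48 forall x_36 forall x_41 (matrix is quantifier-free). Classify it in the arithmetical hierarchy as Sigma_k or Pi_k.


Leading quantifier is exists, so the class is Sigma.
Number of quantifier blocks = alternations + 1 = 7 + 1 = 8.
Classification: Sigma_8

Sigma_8


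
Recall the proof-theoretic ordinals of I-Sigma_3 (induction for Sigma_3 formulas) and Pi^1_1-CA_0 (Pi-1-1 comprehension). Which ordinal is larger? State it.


Proof-theoretic ordinal of I-Sigma_3 (induction for Sigma_3 formulas): omega^(omega^(omega^omega))
Proof-theoretic ordinal of Pi^1_1-CA_0 (Pi-1-1 comprehension): psi_0(Omega_omega)
Comparing: omega^(omega^(omega^omega)) < psi_0(Omega_omega).
The larger ordinal is psi_0(Omega_omega) (from Pi^1_1-CA_0 (Pi-1-1 comprehension)).

psi_0(Omega_omega)


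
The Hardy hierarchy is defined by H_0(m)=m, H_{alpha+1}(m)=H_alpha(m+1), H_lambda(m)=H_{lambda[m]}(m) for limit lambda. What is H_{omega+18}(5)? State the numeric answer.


H_{omega+18}(5):
Unwind the 18 successor steps: H_{omega+18}(5) = H_omega(5+18) = H_omega(23).
H_omega(m) = H_m(m) = m + m = 2m.
Result = 2 * 23 = 46

46


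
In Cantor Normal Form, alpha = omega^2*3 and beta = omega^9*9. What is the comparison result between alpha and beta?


Compare term by term from highest exponent:
alpha = omega^2*3
beta = omega^9*9
Term 1: alpha has omega^2*3, beta has omega^9*9
Result: alpha < beta

alpha < beta


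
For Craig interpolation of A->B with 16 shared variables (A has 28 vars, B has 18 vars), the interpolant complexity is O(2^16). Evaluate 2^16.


Shared atoms = 16
Craig interpolant size bound = 2^16
= 65536

65536


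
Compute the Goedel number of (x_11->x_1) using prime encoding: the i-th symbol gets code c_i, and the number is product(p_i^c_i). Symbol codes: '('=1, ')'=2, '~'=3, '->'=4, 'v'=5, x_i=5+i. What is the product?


Formula: (x_11->x_1)
Symbol codes: [1, 16, 4, 6, 2]
Primes: [2, 3, 5, 7, 11]
p_1^1 = 2^1 = 2
p_2^16 = 3^16 = 43046721
p_3^4 = 5^4 = 625
p_4^6 = 7^6 = 117649
p_5^2 = 11^2 = 121
Product = 765991056438011250

765991056438011250


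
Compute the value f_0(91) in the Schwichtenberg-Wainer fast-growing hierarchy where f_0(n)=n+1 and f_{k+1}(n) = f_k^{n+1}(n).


f_0(91) = 91 + 1 = 92

92


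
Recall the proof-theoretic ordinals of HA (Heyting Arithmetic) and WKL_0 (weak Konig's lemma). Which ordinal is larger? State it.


Proof-theoretic ordinal of HA (Heyting Arithmetic): epsilon_0
Proof-theoretic ordinal of WKL_0 (weak Konig's lemma): omega^omega
Comparing: omega^omega < epsilon_0.
The larger ordinal is epsilon_0 (from HA (Heyting Arithmetic)).

epsilon_0


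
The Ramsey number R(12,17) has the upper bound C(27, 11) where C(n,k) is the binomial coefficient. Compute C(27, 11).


R(12,17) <= C(12+17-2, 12-1) = C(27, 11)
C(27, 11) = 27! / (11! * 16!)
= 13037895

13037895


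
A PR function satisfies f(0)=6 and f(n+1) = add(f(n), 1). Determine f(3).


f(0) = 6
f(1) = add(f(0), 1) = add(6, 1) = 7
f(2) = add(f(1), 1) = add(7, 1) = 8
f(3) = add(f(2), 1) = add(8, 1) = 9


9


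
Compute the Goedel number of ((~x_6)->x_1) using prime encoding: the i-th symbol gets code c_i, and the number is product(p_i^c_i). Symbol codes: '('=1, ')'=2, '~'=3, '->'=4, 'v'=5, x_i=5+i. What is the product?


Formula: ((~x_6)->x_1)
Symbol codes: [1, 1, 3, 11, 2, 4, 6, 2]
Primes: [2, 3, 5, 7, 11, 13, 17, 19]
p_1^1 = 2^1 = 2
p_2^1 = 3^1 = 3
p_3^3 = 5^3 = 125
p_4^11 = 7^11 = 1977326743
p_5^2 = 11^2 = 121
p_6^4 = 13^4 = 28561
p_7^6 = 17^6 = 24137569
p_8^2 = 19^2 = 361
Product = 44657994230490706111882085250

44657994230490706111882085250


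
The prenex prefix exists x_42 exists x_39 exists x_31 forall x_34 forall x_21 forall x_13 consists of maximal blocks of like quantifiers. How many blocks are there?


Alternations = 1.
Blocks = alternations + 1 = 2

2


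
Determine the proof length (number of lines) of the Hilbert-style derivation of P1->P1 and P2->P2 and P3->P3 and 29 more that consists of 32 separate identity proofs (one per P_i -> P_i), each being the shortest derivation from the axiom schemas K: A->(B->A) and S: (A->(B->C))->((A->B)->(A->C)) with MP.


The shortest proof of A->A from K and S in the Hilbert calculus has exactly 5 lines:
(1) K instance A->((A->A)->A), (2) S instance, (3) MP on 1,2, (4) K instance A->(A->A), (5) MP on 3,4.
For 32 independent identities: 32 * 5 = 160 lines total.

160


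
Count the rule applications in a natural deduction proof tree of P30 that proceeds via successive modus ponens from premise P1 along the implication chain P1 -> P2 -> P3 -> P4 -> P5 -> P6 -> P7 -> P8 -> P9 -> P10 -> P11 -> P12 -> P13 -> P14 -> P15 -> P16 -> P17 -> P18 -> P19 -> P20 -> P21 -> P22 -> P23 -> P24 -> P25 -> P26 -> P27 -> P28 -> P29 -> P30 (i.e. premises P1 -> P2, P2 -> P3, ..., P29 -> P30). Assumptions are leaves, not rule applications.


We have a chain: P1 -> P2 -> P3 -> P4 -> P5 -> P6 -> P7 -> P8 -> P9 -> P10 -> P11 -> P12 -> P13 -> P14 -> P15 -> P16 -> P17 -> P18 -> P19 -> P20 -> P21 -> P22 -> P23 -> P24 -> P25 -> P26 -> P27 -> P28 -> P29 -> P30.
Each modus ponens application produces the next variable.
The chain has 30 propositions, so 30-1 = 29 modus ponens steps.
Total inference nodes = 29

29


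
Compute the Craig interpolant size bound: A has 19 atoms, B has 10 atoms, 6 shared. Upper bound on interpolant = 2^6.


Shared atoms = 6
Craig interpolant size bound = 2^6
= 64

64


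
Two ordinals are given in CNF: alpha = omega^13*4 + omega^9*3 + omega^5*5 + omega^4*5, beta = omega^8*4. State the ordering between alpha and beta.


Compare term by term from highest exponent:
alpha = omega^13*4 + omega^9*3 + omega^5*5 + omega^4*5
beta = omega^8*4
Term 1: alpha has omega^13*4, beta has omega^8*4
Term 2: alpha has omega^9*3, beta has omega^0*0
Term 3: alpha has omega^5*5, beta has omega^0*0
Term 4: alpha has omega^4*5, beta has omega^0*0
Result: alpha > beta

alpha > beta


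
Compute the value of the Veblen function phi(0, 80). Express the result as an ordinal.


phi(0, 80):
phi(0, beta) = omega^beta by definition.
phi(0, 80) = omega^80

omega^80


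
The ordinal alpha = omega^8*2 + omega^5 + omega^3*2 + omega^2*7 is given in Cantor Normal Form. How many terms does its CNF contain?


CNF: omega^8*2 + omega^5 + omega^3*2 + omega^2*7
Count the summands separated by '+':
  term 1: omega^8*2
  term 2: omega^5
  term 3: omega^3*2
  term 4: omega^2*7
Total terms = 4

4


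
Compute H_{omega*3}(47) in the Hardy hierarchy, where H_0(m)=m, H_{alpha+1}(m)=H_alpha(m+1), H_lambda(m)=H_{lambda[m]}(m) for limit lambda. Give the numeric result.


H_{omega*3}(47):
For the Hardy hierarchy, H_{omega*k}(n) = 2^k * n.
2^3 = 8.
8 * 47 = 376

376


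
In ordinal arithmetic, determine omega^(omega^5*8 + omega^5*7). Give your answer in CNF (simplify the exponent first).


omega^(omega^5*8 + omega^5*7):
Both terms of the exponent have the same exponent 5, so they merge: omega^5*8 + omega^5*7 = omega^5*(8+7) = omega^5*15.
omega raised to a CNF ordinal is a single CNF term: Result = omega^(omega^5*15)

omega^(omega^5*15)


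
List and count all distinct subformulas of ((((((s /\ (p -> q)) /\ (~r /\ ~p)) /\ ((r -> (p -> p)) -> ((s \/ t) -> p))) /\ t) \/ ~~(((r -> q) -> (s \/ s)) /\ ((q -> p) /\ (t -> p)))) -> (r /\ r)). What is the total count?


Formula: ((((((s /\ (p -> q)) /\ (~r /\ ~p)) /\ ((r -> (p -> p)) -> ((s \/ t) -> p))) /\ t) \/ ~~(((r -> q) -> (s \/ s)) /\ ((q -> p) /\ (t -> p)))) -> (r /\ r))
Subformulas found:
  1. r
  2. q
  3. s
  4. t
  5. p
  6. ~p
  7. ~r
  8. (r -> q)
  9. (s \/ s)
  10. (r /\ r)
  11. (q -> p)
  12. (p -> p)
  13. (s \/ t)
  14. (p -> q)
  15. (t -> p)
  16. (~r /\ ~p)
  17. (r -> (p -> p))
  18. ((s \/ t) -> p)
  19. (s /\ (p -> q))
  20. ((r -> q) -> (s \/ s))
  21. ((q -> p) /\ (t -> p))
  22. ((s /\ (p -> q)) /\ (~r /\ ~p))
  23. ((r -> (p -> p)) -> ((s \/ t) -> p))
  24. (((r -> q) -> (s \/ s)) /\ ((q -> p) /\ (t -> p)))
  25. ~(((r -> q) -> (s \/ s)) /\ ((q -> p) /\ (t -> p)))
  26. ~~(((r -> q) -> (s \/ s)) /\ ((q -> p) /\ (t -> p)))
  27. (((s /\ (p -> q)) /\ (~r /\ ~p)) /\ ((r -> (p -> p)) -> ((s \/ t) -> p)))
  28. ((((s /\ (p -> q)) /\ (~r /\ ~p)) /\ ((r -> (p -> p)) -> ((s \/ t) -> p))) /\ t)
  29. (((((s /\ (p -> q)) /\ (~r /\ ~p)) /\ ((r -> (p -> p)) -> ((s \/ t) -> p))) /\ t) \/ ~~(((r -> q) -> (s \/ s)) /\ ((q -> p) /\ (t -> p))))
  30. ((((((s /\ (p -> q)) /\ (~r /\ ~p)) /\ ((r -> (p -> p)) -> ((s \/ t) -> p))) /\ t) \/ ~~(((r -> q) -> (s \/ s)) /\ ((q -> p) /\ (t -> p)))) -> (r /\ r))
Total distinct subformulas = 30

30


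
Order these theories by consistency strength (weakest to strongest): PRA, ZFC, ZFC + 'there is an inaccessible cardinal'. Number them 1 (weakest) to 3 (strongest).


Ordering by consistency strength:
1. PRA
2. ZFC
3. ZFC + 'there is an inaccessible cardinal'


PRA=1, ZFC=2, ZFC + 'there is an inaccessible cardinal'=3


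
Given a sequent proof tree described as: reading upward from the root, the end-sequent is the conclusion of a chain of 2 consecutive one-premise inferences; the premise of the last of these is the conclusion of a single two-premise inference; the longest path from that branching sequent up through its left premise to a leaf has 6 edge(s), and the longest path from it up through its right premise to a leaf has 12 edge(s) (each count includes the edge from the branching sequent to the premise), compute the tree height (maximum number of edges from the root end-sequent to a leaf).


Longest path through the left premise: 6 edges (measured from the branching sequent)
Longest path through the right premise: 12 edges
Height of the subtree rooted at the branching sequent: max(6, 12) = 12
The branching sequent sits 2 edges above the root (the chain of one-premise inferences), so height = 12 + 2 = 14

14


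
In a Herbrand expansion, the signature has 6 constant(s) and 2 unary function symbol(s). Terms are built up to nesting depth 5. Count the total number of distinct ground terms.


Herbrand terms by depth:
Depth 0: 6 constants
Depth 1: 12 new terms (running total: 18)
Depth 2: 24 new terms (running total: 42)
Depth 3: 48 new terms (running total: 90)
Depth 4: 96 new terms (running total: 186)
Depth 5: 192 new terms (running total: 378)
Total distinct ground terms = 378

378


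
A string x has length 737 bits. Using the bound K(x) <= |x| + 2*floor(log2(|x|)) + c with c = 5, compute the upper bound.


floor(log2(737)) = 9
2 * 9 = 18
K(x) <= 737 + 18 + 5 = 760

760


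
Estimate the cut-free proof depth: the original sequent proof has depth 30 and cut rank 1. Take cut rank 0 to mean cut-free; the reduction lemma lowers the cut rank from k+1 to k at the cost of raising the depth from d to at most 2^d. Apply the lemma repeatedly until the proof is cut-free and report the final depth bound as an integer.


Each rank reduction sends depth d to at most 2^d; cut rank r needs r reductions.
2_0(30) = 30
2_1(30) = 2^30 = 1073741824
Cut-free depth bound = 1073741824

1073741824


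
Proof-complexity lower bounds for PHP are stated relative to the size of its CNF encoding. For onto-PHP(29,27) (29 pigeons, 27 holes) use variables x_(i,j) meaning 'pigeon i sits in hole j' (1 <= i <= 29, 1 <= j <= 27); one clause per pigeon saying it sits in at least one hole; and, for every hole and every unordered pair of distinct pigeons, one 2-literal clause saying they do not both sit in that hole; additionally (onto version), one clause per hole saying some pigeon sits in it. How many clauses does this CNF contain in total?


onto-PHP(29,27): 29 pigeons, 27 holes, 29*27 = 783 variables.
- pigeon clauses: one per pigeon -> 29 clauses
- hole clauses: 27 holes * C(29,2) = 27 * 406 -> 10962 clauses
- onto clauses: one per hole -> 27 clauses
Total clauses = 29 + 10962 + 27 = 11018

11018
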